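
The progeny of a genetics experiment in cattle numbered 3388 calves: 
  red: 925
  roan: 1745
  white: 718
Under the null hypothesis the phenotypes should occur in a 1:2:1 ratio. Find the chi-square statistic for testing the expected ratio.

The 1:2:1 ratio has 4 parts, so with N = 3388 the expected counts are:
  red: 3388 × 1/4 = 847
  roan: 3388 × 2/4 = 1694
  white: 3388 × 1/4 = 847
χ² = Σ (O − E)² / E
  red: (925 − 847)² / 847 = 7.1830
  roan: (1745 − 1694)² / 1694 = 1.5354
  white: (718 − 847)² / 847 = 19.6470
χ² = 7.1830 + 1.5354 + 19.6470 = 28.3654 ≈ 28.365

28.365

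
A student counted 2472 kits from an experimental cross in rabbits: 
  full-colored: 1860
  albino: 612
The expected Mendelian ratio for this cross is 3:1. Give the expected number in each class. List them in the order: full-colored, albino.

1854, 618

Under the 3:1 hypothesis (Σ ratio = 4, N = 2472):
  full-colored: 2472 × 3/4 = 1854
  albino: 2472 × 1/4 = 618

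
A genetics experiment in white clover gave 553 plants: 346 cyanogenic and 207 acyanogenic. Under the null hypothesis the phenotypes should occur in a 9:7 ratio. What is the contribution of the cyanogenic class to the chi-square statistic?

The 9:7 ratio has 16 parts, so with N = 553 the expected counts are:
  cyanogenic: 553 × 9/16 = 311.0625
  acyanogenic: 553 × 7/16 = 241.9375
Contribution of cyanogenic: (346 − 311.0625)² / 311.0625 = 3.9241

3.924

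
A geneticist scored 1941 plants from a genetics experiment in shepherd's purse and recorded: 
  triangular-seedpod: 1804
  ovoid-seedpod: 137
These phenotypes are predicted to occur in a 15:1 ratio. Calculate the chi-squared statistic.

Expected counts for N = 1941 under a 15:1 ratio (total parts = 16):
  triangular-seedpod: 1941 × 15/16 = 1819.6875
  ovoid-seedpod: 1941 × 1/16 = 121.3125
χ² = Σ (O − E)² / E
  triangular-seedpod: (1804 − 1819.6875)² / 1819.6875 = 0.1352
  ovoid-seedpod: (137 − 121.3125)² / 121.3125 = 2.0286
χ² = 0.1352 + 2.0286 = 2.1638 ≈ 2.164

2.164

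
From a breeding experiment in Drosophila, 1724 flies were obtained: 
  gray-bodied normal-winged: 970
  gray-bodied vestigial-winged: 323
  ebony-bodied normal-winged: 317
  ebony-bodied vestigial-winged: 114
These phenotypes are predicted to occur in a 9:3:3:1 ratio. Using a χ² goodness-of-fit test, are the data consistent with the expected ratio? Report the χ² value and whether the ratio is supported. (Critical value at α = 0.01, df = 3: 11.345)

Expected counts for N = 1724 under a 9:3:3:1 ratio (total parts = 16):
  gray-bodied normal-winged: 1724 × 9/16 = 969.75
  gray-bodied vestigial-winged: 1724 × 3/16 = 323.25
  ebony-bodied normal-winged: 1724 × 3/16 = 323.25
  ebony-bodied vestigial-winged: 1724 × 1/16 = 107.75
χ² = Σ (O − E)² / E
  gray-bodied normal-winged: (970 − 969.75)² / 969.75 = 0.0001
  gray-bodied vestigial-winged: (323 − 323.25)² / 323.25 = 0.0002
  ebony-bodied normal-winged: (317 − 323.25)² / 323.25 = 0.1208
  ebony-bodied vestigial-winged: (114 − 107.75)² / 107.75 = 0.3625
χ² = 0.0001 + 0.0002 + 0.1208 + 0.3625 = 0.4836 ≈ 0.484
Degrees of freedom = 4 − 1 = 3; critical value at α = 0.01 is 11.345.
Since 0.484 < 11.345, we fail to reject the null hypothesis — the data are consistent with the 9:3:3:1 ratio.

0.484; consistent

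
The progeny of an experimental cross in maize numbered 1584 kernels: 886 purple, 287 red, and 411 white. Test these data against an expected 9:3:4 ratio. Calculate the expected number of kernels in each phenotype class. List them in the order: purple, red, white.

891, 297, 396

Total ratio parts = 16. Expected numbers out of 1584:
  purple: 1584 × 9/16 = 891
  red: 1584 × 3/16 = 297
  white: 1584 × 4/16 = 396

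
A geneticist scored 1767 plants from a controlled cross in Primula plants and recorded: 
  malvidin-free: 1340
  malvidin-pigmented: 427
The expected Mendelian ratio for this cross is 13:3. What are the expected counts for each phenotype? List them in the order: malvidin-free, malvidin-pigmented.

Total ratio parts = 16. Expected numbers out of 1767:
  malvidin-free: 1767 × 13/16 = 1435.6875
  malvidin-pigmented: 1767 × 3/16 = 331.3125

1435.6875, 331.3125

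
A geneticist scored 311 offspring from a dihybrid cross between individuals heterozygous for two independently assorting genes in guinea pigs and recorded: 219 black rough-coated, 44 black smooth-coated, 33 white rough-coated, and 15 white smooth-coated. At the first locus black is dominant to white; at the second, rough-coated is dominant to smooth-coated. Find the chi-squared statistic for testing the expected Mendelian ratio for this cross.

A dihybrid F₂ with independent assortment and complete dominance at both loci gives a 9:3:3:1 phenotypic ratio.
The 9:3:3:1 ratio has 16 parts, so with N = 311 the expected counts are:
  black rough-coated: 311 × 9/16 = 174.9375
  black smooth-coated: 311 × 3/16 = 58.3125
  white rough-coated: 311 × 3/16 = 58.3125
  white smooth-coated: 311 × 1/16 = 19.4375
χ² = Σ (O − E)² / E
  black rough-coated: (219 − 174.9375)² / 174.9375 = 11.0983
  black smooth-coated: (44 − 58.3125)² / 58.3125 = 3.5129
  white rough-coated: (33 − 58.3125)² / 58.3125 = 10.9877
  white smooth-coated: (15 − 19.4375)² / 19.4375 = 1.0131
χ² = 11.0983 + 3.5129 + 10.9877 + 1.0131 = 26.612

26.612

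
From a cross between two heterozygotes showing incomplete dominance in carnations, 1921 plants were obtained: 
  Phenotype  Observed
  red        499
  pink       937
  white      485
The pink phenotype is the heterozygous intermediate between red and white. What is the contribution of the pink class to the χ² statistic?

With incomplete dominance, a heterozygote × heterozygote cross gives a 1:2:1 phenotypic ratio.
Total ratio parts = 4. Expected numbers out of 1921:
  red: 1921 × 1/4 = 480.25
  pink: 1921 × 2/4 = 960.5
  white: 1921 × 1/4 = 480.25
Contribution of pink: (937 − 960.5)² / 960.5 = 0.5750

0.575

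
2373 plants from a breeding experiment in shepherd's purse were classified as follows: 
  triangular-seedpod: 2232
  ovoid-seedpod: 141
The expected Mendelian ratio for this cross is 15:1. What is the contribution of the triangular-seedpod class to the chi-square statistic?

Under the 15:1 hypothesis (Σ ratio = 16, N = 2373):
  triangular-seedpod: 2373 × 15/16 = 2224.6875
  ovoid-seedpod: 2373 × 1/16 = 148.3125
Contribution of triangular-seedpod: (2232 − 2224.6875)² / 2224.6875 = 0.0240

0.024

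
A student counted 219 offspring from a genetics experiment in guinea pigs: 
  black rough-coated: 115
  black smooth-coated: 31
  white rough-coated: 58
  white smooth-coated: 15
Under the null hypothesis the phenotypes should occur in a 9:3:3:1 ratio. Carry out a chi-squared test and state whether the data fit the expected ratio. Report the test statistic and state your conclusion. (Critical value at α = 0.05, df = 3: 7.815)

10.122; not consistent

Expected counts for N = 219 under a 9:3:3:1 ratio (total parts = 16):
  black rough-coated: 219 × 9/16 = 123.1875
  black smooth-coated: 219 × 3/16 = 41.0625
  white rough-coated: 219 × 3/16 = 41.0625
  white smooth-coated: 219 × 1/16 = 13.6875
χ² = Σ (O − E)² / E
  black rough-coated: (115 − 123.1875)² / 123.1875 = 0.5442
  black smooth-coated: (31 − 41.0625)² / 41.0625 = 2.4658
  white rough-coated: (58 − 41.0625)² / 41.0625 = 6.9864
  white smooth-coated: (15 − 13.6875)² / 13.6875 = 0.1259
χ² = 0.5442 + 2.4658 + 6.9864 + 0.1259 = 10.1223 ≈ 10.122
Degrees of freedom = 4 − 1 = 3; critical value at α = 0.05 is 7.815.
Since 10.122 > 7.815, we reject the null hypothesis — the data do not fit the 9:3:3:1 ratio.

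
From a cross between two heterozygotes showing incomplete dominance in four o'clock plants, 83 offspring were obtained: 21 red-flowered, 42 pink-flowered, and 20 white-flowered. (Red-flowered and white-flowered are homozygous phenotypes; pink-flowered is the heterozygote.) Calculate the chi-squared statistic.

0.036

With incomplete dominance, a heterozygote × heterozygote cross gives a 1:2:1 phenotypic ratio.
Total ratio parts = 4. Expected numbers out of 83:
  red-flowered: 83 × 1/4 = 20.75
  pink-flowered: 83 × 2/4 = 41.5
  white-flowered: 83 × 1/4 = 20.75
χ² = Σ (O − E)² / E
  red-flowered: (21 − 20.75)² / 20.75 = 0.0030
  pink-flowered: (42 − 41.5)² / 41.5 = 0.0060
  white-flowered: (20 − 20.75)² / 20.75 = 0.0271
χ² = 0.0030 + 0.0060 + 0.0271 = 0.0361 ≈ 0.036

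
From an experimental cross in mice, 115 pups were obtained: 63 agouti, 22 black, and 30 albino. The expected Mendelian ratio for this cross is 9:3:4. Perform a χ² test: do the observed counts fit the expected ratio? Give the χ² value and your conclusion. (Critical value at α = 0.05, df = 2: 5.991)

Under the 9:3:4 hypothesis (Σ ratio = 16, N = 115):
  agouti: 115 × 9/16 = 64.6875
  black: 115 × 3/16 = 21.5625
  albino: 115 × 4/16 = 28.75
χ² = Σ (O − E)² / E
  agouti: (63 − 64.6875)² / 64.6875 = 0.0440
  black: (22 − 21.5625)² / 21.5625 = 0.0089
  albino: (30 − 28.75)² / 28.75 = 0.0543
χ² = 0.0440 + 0.0089 + 0.0543 = 0.1072 ≈ 0.107
Degrees of freedom = 3 − 1 = 2; critical value at α = 0.05 is 5.991.
Since 0.107 < 5.991, we fail to reject the null hypothesis — the data are consistent with the 9:3:4 ratio.

0.107; consistent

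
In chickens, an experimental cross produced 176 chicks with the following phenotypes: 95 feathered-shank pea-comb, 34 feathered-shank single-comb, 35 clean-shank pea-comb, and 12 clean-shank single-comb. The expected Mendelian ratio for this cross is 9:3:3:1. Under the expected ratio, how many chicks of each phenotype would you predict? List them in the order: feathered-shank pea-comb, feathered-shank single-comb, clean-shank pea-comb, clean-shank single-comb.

The 9:3:3:1 ratio has 16 parts, so with N = 176 the expected counts are:
  feathered-shank pea-comb: 176 × 9/16 = 99
  feathered-shank single-comb: 176 × 3/16 = 33
  clean-shank pea-comb: 176 × 3/16 = 33
  clean-shank single-comb: 176 × 1/16 = 11

99, 33, 33, 11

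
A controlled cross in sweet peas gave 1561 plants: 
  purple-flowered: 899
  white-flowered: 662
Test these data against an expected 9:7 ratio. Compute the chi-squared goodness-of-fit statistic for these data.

Total ratio parts = 16. Expected numbers out of 1561:
  purple-flowered: 1561 × 9/16 = 878.0625
  white-flowered: 1561 × 7/16 = 682.9375
χ² = Σ (O − E)² / E
  purple-flowered: (899 − 878.0625)² / 878.0625 = 0.4993
  white-flowered: (662 − 682.9375)² / 682.9375 = 0.6419
χ² = 0.4993 + 0.6419 = 1.1412 ≈ 1.141

1.141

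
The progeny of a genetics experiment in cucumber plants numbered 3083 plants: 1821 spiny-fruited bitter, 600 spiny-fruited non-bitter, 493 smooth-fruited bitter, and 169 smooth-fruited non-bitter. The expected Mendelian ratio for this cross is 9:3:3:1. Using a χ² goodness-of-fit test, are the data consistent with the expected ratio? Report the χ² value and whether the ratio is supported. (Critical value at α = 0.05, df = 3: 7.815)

20.607; not consistent

Under the 9:3:3:1 hypothesis (Σ ratio = 16, N = 3083):
  spiny-fruited bitter: 3083 × 9/16 = 1734.1875
  spiny-fruited non-bitter: 3083 × 3/16 = 578.0625
  smooth-fruited bitter: 3083 × 3/16 = 578.0625
  smooth-fruited non-bitter: 3083 × 1/16 = 192.6875
χ² = Σ (O − E)² / E
  spiny-fruited bitter: (1821 − 1734.1875)² / 1734.1875 = 4.3458
  spiny-fruited non-bitter: (600 − 578.0625)² / 578.0625 = 0.8325
  smooth-fruited bitter: (493 − 578.0625)² / 578.0625 = 12.5170
  smooth-fruited non-bitter: (169 − 192.6875)² / 192.6875 = 2.9120
χ² = 4.3458 + 0.8325 + 12.5170 + 2.9120 = 20.6073 ≈ 20.607
Degrees of freedom = 4 − 1 = 3; critical value at α = 0.05 is 7.815.
Since 20.607 > 7.815, we reject the null hypothesis — the data do not fit the 9:3:3:1 ratio.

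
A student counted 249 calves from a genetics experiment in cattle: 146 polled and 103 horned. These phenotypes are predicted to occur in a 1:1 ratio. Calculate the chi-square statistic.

Under the 1:1 hypothesis (Σ ratio = 2, N = 249):
  polled: 249 × 1/2 = 124.5
  horned: 249 × 1/2 = 124.5
χ² = Σ (O − E)² / E
  polled: (146 − 124.5)² / 124.5 = 3.7129
  horned: (103 − 124.5)² / 124.5 = 3.7129
χ² = 3.7129 + 3.7129 = 7.4258 ≈ 7.426

7.426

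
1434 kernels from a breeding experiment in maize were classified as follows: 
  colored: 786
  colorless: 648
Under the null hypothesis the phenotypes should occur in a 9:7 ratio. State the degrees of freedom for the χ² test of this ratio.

1

A goodness-of-fit test with 2 phenotype classes has df = 2 − 1 = 1.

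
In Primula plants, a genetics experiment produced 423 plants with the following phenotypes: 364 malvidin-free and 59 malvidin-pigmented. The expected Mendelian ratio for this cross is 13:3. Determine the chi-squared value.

Expected counts for N = 423 under a 13:3 ratio (total parts = 16):
  malvidin-free: 423 × 13/16 = 343.6875
  malvidin-pigmented: 423 × 3/16 = 79.3125
χ² = Σ (O − E)² / E
  malvidin-free: (364 − 343.6875)² / 343.6875 = 1.2005
  malvidin-pigmented: (59 − 79.3125)² / 79.3125 = 5.2022
χ² = 1.2005 + 5.2022 = 6.4027 ≈ 6.403

6.403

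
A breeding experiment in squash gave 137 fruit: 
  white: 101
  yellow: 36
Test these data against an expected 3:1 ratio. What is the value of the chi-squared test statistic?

0.119

Expected counts for N = 137 under a 3:1 ratio (total parts = 4):
  white: 137 × 3/4 = 102.75
  yellow: 137 × 1/4 = 34.25
χ² = Σ (O − E)² / E
  white: (101 − 102.75)² / 102.75 = 0.0298
  yellow: (36 − 34.25)² / 34.25 = 0.0894
χ² = 0.0298 + 0.0894 = 0.1192 ≈ 0.119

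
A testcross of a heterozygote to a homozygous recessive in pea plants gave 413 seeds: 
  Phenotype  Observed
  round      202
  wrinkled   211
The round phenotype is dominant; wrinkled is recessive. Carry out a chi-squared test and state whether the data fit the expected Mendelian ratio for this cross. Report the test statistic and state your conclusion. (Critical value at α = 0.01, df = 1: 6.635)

0.196; consistent

A testcross of a heterozygote (Aa × aa) gives a 1:1 phenotypic ratio.
Total ratio parts = 2. Expected numbers out of 413:
  round: 413 × 1/2 = 206.5
  wrinkled: 413 × 1/2 = 206.5
χ² = Σ (O − E)² / E
  round: (202 − 206.5)² / 206.5 = 0.0981
  wrinkled: (211 − 206.5)² / 206.5 = 0.0981
χ² = 0.0981 + 0.0981 = 0.1962 ≈ 0.196
Degrees of freedom = 2 − 1 = 1; critical value at α = 0.01 is 6.635.
Since 0.196 < 6.635, we fail to reject the null hypothesis — the data are consistent with the 1:1 ratio.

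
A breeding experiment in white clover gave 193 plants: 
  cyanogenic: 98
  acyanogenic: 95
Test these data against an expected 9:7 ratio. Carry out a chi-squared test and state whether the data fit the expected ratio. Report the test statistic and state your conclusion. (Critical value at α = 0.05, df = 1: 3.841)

2.349; consistent

Under the 9:7 hypothesis (Σ ratio = 16, N = 193):
  cyanogenic: 193 × 9/16 = 108.5625
  acyanogenic: 193 × 7/16 = 84.4375
χ² = Σ (O − E)² / E
  cyanogenic: (98 − 108.5625)² / 108.5625 = 1.0277
  acyanogenic: (95 − 84.4375)² / 84.4375 = 1.3213
χ² = 1.0277 + 1.3213 = 2.349
Degrees of freedom = 2 − 1 = 1; critical value at α = 0.05 is 3.841.
Since 2.349 < 3.841, we fail to reject the null hypothesis — the data are consistent with the 9:7 ratio.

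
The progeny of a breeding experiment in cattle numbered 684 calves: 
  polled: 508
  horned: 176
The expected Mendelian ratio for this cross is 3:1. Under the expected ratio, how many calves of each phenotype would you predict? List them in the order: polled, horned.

513, 171

Under the 3:1 hypothesis (Σ ratio = 4, N = 684):
  polled: 684 × 3/4 = 513
  horned: 684 × 1/4 = 171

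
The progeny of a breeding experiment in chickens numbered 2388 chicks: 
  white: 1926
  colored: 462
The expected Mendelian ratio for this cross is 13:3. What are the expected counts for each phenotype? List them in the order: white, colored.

1940.25, 447.75

Total ratio parts = 16. Expected numbers out of 2388:
  white: 2388 × 13/16 = 1940.25
  colored: 2388 × 3/16 = 447.75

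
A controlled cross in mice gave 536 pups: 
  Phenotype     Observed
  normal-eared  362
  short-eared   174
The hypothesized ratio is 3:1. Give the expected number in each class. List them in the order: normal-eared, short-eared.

The 3:1 ratio has 4 parts, so with N = 536 the expected counts are:
  normal-eared: 536 × 3/4 = 402
  short-eared: 536 × 1/4 = 134

402, 134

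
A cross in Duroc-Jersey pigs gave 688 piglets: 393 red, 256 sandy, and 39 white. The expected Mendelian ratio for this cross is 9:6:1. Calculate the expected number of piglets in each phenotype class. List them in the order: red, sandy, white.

387, 258, 43

Total ratio parts = 16. Expected numbers out of 688:
  red: 688 × 9/16 = 387
  sandy: 688 × 6/16 = 258
  white: 688 × 1/16 = 43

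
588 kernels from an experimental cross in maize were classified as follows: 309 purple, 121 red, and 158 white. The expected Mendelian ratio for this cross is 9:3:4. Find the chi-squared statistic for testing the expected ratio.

3.302

Total ratio parts = 16. Expected numbers out of 588:
  purple: 588 × 9/16 = 330.75
  red: 588 × 3/16 = 110.25
  white: 588 × 4/16 = 147
χ² = Σ (O − E)² / E
  purple: (309 − 330.75)² / 330.75 = 1.4303
  red: (121 − 110.25)² / 110.25 = 1.0482
  white: (158 − 147)² / 147 = 0.8231
χ² = 1.4303 + 1.0482 + 0.8231 = 3.3016 ≈ 3.302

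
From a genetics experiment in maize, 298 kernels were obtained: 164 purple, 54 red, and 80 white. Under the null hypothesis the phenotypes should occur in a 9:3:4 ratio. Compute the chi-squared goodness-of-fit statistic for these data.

0.547

The 9:3:4 ratio has 16 parts, so with N = 298 the expected counts are:
  purple: 298 × 9/16 = 167.625
  red: 298 × 3/16 = 55.875
  white: 298 × 4/16 = 74.5
χ² = Σ (O − E)² / E
  purple: (164 − 167.625)² / 167.625 = 0.0784
  red: (54 − 55.875)² / 55.875 = 0.0629
  white: (80 − 74.5)² / 74.5 = 0.4060
χ² = 0.0784 + 0.0629 + 0.4060 = 0.5473 ≈ 0.547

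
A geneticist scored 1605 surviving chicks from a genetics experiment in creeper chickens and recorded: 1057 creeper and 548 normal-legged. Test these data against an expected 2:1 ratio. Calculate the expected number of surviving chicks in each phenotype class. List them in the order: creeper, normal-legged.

Expected counts for N = 1605 under a 2:1 ratio (total parts = 3):
  creeper: 1605 × 2/3 = 1070
  normal-legged: 1605 × 1/3 = 535

1070, 535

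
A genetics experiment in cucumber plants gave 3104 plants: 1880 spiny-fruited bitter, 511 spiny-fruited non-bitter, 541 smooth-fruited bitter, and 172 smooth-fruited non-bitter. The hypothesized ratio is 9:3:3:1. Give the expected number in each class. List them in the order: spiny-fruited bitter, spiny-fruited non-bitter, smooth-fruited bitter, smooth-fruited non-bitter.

Total ratio parts = 16. Expected numbers out of 3104:
  spiny-fruited bitter: 3104 × 9/16 = 1746
  spiny-fruited non-bitter: 3104 × 3/16 = 582
  smooth-fruited bitter: 3104 × 3/16 = 582
  smooth-fruited non-bitter: 3104 × 1/16 = 194

1746, 582, 582, 194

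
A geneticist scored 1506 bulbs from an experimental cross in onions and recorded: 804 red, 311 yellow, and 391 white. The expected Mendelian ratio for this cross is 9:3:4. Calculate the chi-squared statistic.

5.656

Expected counts for N = 1506 under a 9:3:4 ratio (total parts = 16):
  red: 1506 × 9/16 = 847.125
  yellow: 1506 × 3/16 = 282.375
  white: 1506 × 4/16 = 376.5
χ² = Σ (O − E)² / E
  red: (804 − 847.125)² / 847.125 = 2.1954
  yellow: (311 − 282.375)² / 282.375 = 2.9018
  white: (391 − 376.5)² / 376.5 = 0.5584
χ² = 2.1954 + 2.9018 + 0.5584 = 5.6556 ≈ 5.656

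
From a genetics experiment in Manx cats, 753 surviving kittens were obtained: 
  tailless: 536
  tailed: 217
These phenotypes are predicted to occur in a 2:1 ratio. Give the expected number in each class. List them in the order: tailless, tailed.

Under the 2:1 hypothesis (Σ ratio = 3, N = 753):
  tailless: 753 × 2/3 = 502
  tailed: 753 × 1/3 = 251

502, 251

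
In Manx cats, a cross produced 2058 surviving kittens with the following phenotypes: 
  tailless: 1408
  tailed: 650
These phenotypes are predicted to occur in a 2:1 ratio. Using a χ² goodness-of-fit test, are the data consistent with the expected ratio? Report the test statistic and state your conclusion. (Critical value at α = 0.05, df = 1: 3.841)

Expected counts for N = 2058 under a 2:1 ratio (total parts = 3):
  tailless: 2058 × 2/3 = 1372
  tailed: 2058 × 1/3 = 686
χ² = Σ (O − E)² / E
  tailless: (1408 − 1372)² / 1372 = 0.9446
  tailed: (650 − 686)² / 686 = 1.8892
χ² = 0.9446 + 1.8892 = 2.8338 ≈ 2.834
Degrees of freedom = 2 − 1 = 1; critical value at α = 0.05 is 3.841.
Since 2.834 < 3.841, we fail to reject the null hypothesis — the data are consistent with the 2:1 ratio.

2.834; consistent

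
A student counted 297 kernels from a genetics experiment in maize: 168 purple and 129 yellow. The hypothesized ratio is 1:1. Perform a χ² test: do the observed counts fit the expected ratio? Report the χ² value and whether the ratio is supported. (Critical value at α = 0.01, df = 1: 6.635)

5.121; consistent

Under the 1:1 hypothesis (Σ ratio = 2, N = 297):
  purple: 297 × 1/2 = 148.5
  yellow: 297 × 1/2 = 148.5
χ² = Σ (O − E)² / E
  purple: (168 − 148.5)² / 148.5 = 2.5606
  yellow: (129 − 148.5)² / 148.5 = 2.5606
χ² = 2.5606 + 2.5606 = 5.1212 ≈ 5.121
Degrees of freedom = 2 − 1 = 1; critical value at α = 0.01 is 6.635.
Since 5.121 < 6.635, we fail to reject the null hypothesis — the data are consistent with the 1:1 ratio.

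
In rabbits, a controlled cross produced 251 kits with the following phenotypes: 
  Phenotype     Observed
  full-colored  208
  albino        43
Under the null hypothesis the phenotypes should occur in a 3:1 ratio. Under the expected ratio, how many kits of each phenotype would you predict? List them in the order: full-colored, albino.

188.25, 62.75

Total ratio parts = 4. Expected numbers out of 251:
  full-colored: 251 × 3/4 = 188.25
  albino: 251 × 1/4 = 62.75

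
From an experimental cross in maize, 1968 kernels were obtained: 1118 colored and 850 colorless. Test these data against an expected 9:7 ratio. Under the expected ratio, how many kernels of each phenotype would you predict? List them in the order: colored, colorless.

Total ratio parts = 16. Expected numbers out of 1968:
  colored: 1968 × 9/16 = 1107
  colorless: 1968 × 7/16 = 861

1107, 861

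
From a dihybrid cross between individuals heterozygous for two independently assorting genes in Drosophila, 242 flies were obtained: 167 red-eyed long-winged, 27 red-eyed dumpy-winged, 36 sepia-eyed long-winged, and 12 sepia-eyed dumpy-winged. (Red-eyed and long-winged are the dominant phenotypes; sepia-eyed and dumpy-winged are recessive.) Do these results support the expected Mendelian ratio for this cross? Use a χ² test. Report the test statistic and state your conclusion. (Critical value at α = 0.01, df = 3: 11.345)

17.027; not consistent

A dihybrid F₂ with independent assortment and complete dominance at both loci gives a 9:3:3:1 phenotypic ratio.
Under the 9:3:3:1 hypothesis (Σ ratio = 16, N = 242):
  red-eyed long-winged: 242 × 9/16 = 136.125
  red-eyed dumpy-winged: 242 × 3/16 = 45.375
  sepia-eyed long-winged: 242 × 3/16 = 45.375
  sepia-eyed dumpy-winged: 242 × 1/16 = 15.125
χ² = Σ (O − E)² / E
  red-eyed long-winged: (167 − 136.125)² / 136.125 = 7.0029
  red-eyed dumpy-winged: (27 − 45.375)² / 45.375 = 7.4411
  sepia-eyed long-winged: (36 − 45.375)² / 45.375 = 1.9370
  sepia-eyed dumpy-winged: (12 − 15.125)² / 15.125 = 0.6457
χ² = 7.0029 + 7.4411 + 1.9370 + 0.6457 = 17.0267 ≈ 17.027
Degrees of freedom = 4 − 1 = 3; critical value at α = 0.01 is 11.345.
Since 17.027 > 11.345, we reject the null hypothesis — the data do not fit the 9:3:3:1 ratio.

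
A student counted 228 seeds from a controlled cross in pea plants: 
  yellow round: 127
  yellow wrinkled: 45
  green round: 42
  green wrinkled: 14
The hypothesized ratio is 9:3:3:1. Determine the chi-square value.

The 9:3:3:1 ratio has 16 parts, so with N = 228 the expected counts are:
  yellow round: 228 × 9/16 = 128.25
  yellow wrinkled: 228 × 3/16 = 42.75
  green round: 228 × 3/16 = 42.75
  green wrinkled: 228 × 1/16 = 14.25
χ² = Σ (O − E)² / E
  yellow round: (127 − 128.25)² / 128.25 = 0.0122
  yellow wrinkled: (45 − 42.75)² / 42.75 = 0.1184
  green round: (42 − 42.75)² / 42.75 = 0.0132
  green wrinkled: (14 − 14.25)² / 14.25 = 0.0044
χ² = 0.0122 + 0.1184 + 0.0132 + 0.0044 = 0.1482 ≈ 0.148

0.148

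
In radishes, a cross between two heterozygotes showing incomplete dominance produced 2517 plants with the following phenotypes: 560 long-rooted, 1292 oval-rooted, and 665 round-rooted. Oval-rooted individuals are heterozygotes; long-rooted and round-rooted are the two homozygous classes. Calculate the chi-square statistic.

With incomplete dominance, a heterozygote × heterozygote cross gives a 1:2:1 phenotypic ratio.
Under the 1:2:1 hypothesis (Σ ratio = 4, N = 2517):
  long-rooted: 2517 × 1/4 = 629.25
  oval-rooted: 2517 × 2/4 = 1258.5
  round-rooted: 2517 × 1/4 = 629.25
χ² = Σ (O − E)² / E
  long-rooted: (560 − 629.25)² / 629.25 = 7.6211
  oval-rooted: (1292 − 1258.5)² / 1258.5 = 0.8917
  round-rooted: (665 − 629.25)² / 629.25 = 2.0311
χ² = 7.6211 + 0.8917 + 2.0311 = 10.5439 ≈ 10.544

10.544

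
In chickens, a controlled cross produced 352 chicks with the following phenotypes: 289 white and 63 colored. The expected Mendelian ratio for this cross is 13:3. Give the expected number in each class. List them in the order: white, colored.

Under the 13:3 hypothesis (Σ ratio = 16, N = 352):
  white: 352 × 13/16 = 286
  colored: 352 × 3/16 = 66

286, 66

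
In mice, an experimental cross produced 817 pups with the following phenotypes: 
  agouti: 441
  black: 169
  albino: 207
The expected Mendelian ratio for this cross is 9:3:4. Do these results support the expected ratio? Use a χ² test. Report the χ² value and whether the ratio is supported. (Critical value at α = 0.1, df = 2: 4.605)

2.419; consistent

Total ratio parts = 16. Expected numbers out of 817:
  agouti: 817 × 9/16 = 459.5625
  black: 817 × 3/16 = 153.1875
  albino: 817 × 4/16 = 204.25
χ² = Σ (O − E)² / E
  agouti: (441 − 459.5625)² / 459.5625 = 0.7498
  black: (169 − 153.1875)² / 153.1875 = 1.6322
  albino: (207 − 204.25)² / 204.25 = 0.0370
χ² = 0.7498 + 1.6322 + 0.0370 = 2.419
Degrees of freedom = 3 − 1 = 2; critical value at α = 0.1 is 4.605.
Since 2.419 < 4.605, we fail to reject the null hypothesis — the data are consistent with the 9:3:4 ratio.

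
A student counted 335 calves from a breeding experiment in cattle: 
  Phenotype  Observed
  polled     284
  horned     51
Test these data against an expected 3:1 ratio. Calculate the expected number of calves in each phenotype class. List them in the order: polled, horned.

Total ratio parts = 4. Expected numbers out of 335:
  polled: 335 × 3/4 = 251.25
  horned: 335 × 1/4 = 83.75

251.25, 83.75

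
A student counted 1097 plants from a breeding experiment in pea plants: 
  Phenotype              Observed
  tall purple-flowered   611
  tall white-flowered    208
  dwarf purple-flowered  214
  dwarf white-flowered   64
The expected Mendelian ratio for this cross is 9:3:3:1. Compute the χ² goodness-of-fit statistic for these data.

The 9:3:3:1 ratio has 16 parts, so with N = 1097 the expected counts are:
  tall purple-flowered: 1097 × 9/16 = 617.0625
  tall white-flowered: 1097 × 3/16 = 205.6875
  dwarf purple-flowered: 1097 × 3/16 = 205.6875
  dwarf white-flowered: 1097 × 1/16 = 68.5625
χ² = Σ (O − E)² / E
  tall purple-flowered: (611 − 617.0625)² / 617.0625 = 0.0596
  tall white-flowered: (208 − 205.6875)² / 205.6875 = 0.0260
  dwarf purple-flowered: (214 − 205.6875)² / 205.6875 = 0.3359
  dwarf white-flowered: (64 − 68.5625)² / 68.5625 = 0.3036
χ² = 0.0596 + 0.0260 + 0.3359 + 0.3036 = 0.7251 ≈ 0.725

0.725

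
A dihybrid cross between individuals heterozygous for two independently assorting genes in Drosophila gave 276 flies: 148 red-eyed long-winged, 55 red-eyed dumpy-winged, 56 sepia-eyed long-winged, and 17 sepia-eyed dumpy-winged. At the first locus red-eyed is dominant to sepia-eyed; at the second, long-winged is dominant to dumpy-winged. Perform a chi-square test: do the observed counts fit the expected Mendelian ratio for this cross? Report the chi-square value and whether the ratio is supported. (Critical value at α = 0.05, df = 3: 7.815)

0.895; consistent

A dihybrid F₂ with independent assortment and complete dominance at both loci gives a 9:3:3:1 phenotypic ratio.
The 9:3:3:1 ratio has 16 parts, so with N = 276 the expected counts are:
  red-eyed long-winged: 276 × 9/16 = 155.25
  red-eyed dumpy-winged: 276 × 3/16 = 51.75
  sepia-eyed long-winged: 276 × 3/16 = 51.75
  sepia-eyed dumpy-winged: 276 × 1/16 = 17.25
χ² = Σ (O − E)² / E
  red-eyed long-winged: (148 − 155.25)² / 155.25 = 0.3386
  red-eyed dumpy-winged: (55 − 51.75)² / 51.75 = 0.2041
  sepia-eyed long-winged: (56 − 51.75)² / 51.75 = 0.3490
  sepia-eyed dumpy-winged: (17 − 17.25)² / 17.25 = 0.0036
χ² = 0.3386 + 0.2041 + 0.3490 + 0.0036 = 0.8953 ≈ 0.895
Degrees of freedom = 4 − 1 = 3; critical value at α = 0.05 is 7.815.
Since 0.895 < 7.815, we fail to reject the null hypothesis — the data are consistent with the 9:3:3:1 ratio.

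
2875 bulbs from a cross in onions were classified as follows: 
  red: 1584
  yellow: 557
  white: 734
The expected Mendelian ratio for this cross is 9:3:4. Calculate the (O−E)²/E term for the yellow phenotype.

0.597

Under the 9:3:4 hypothesis (Σ ratio = 16, N = 2875):
  red: 2875 × 9/16 = 1617.1875
  yellow: 2875 × 3/16 = 539.0625
  white: 2875 × 4/16 = 718.75
Contribution of yellow: (557 − 539.0625)² / 539.0625 = 0.5969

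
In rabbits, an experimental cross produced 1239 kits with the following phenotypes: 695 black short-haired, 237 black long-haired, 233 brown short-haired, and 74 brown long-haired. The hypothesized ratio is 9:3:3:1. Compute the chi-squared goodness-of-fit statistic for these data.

0.255

Expected counts for N = 1239 under a 9:3:3:1 ratio (total parts = 16):
  black short-haired: 1239 × 9/16 = 696.9375
  black long-haired: 1239 × 3/16 = 232.3125
  brown short-haired: 1239 × 3/16 = 232.3125
  brown long-haired: 1239 × 1/16 = 77.4375
χ² = Σ (O − E)² / E
  black short-haired: (695 − 696.9375)² / 696.9375 = 0.0054
  black long-haired: (237 − 232.3125)² / 232.3125 = 0.0946
  brown short-haired: (233 − 232.3125)² / 232.3125 = 0.0020
  brown long-haired: (74 − 77.4375)² / 77.4375 = 0.1526
χ² = 0.0054 + 0.0946 + 0.0020 + 0.1526 = 0.2546 ≈ 0.255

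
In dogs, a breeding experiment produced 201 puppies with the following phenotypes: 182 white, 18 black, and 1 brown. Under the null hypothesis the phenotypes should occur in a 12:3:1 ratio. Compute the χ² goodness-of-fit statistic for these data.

27.405

Under the 12:3:1 hypothesis (Σ ratio = 16, N = 201):
  white: 201 × 12/16 = 150.75
  black: 201 × 3/16 = 37.6875
  brown: 201 × 1/16 = 12.5625
χ² = Σ (O − E)² / E
  white: (182 − 150.75)² / 150.75 = 6.4780
  black: (18 − 37.6875)² / 37.6875 = 10.2845
  brown: (1 − 12.5625)² / 12.5625 = 10.6421
χ² = 6.4780 + 10.2845 + 10.6421 = 27.4046 ≈ 27.405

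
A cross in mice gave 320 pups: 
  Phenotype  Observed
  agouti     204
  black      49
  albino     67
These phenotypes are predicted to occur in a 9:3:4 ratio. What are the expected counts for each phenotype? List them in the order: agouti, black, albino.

180, 60, 80

Under the 9:3:4 hypothesis (Σ ratio = 16, N = 320):
  agouti: 320 × 9/16 = 180
  black: 320 × 3/16 = 60
  albino: 320 × 4/16 = 80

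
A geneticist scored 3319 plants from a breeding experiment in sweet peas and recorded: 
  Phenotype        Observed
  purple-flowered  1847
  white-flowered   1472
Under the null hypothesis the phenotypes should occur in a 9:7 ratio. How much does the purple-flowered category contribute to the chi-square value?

0.213

Under the 9:7 hypothesis (Σ ratio = 16, N = 3319):
  purple-flowered: 3319 × 9/16 = 1866.9375
  white-flowered: 3319 × 7/16 = 1452.0625
Contribution of purple-flowered: (1847 − 1866.9375)² / 1866.9375 = 0.2129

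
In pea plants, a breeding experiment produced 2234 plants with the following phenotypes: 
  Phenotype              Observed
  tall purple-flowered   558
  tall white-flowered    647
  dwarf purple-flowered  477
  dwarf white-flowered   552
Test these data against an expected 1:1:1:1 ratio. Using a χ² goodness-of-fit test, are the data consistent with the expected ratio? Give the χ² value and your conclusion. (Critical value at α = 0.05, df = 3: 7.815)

Total ratio parts = 4. Expected numbers out of 2234:
  tall purple-flowered: 2234 × 1/4 = 558.5
  tall white-flowered: 2234 × 1/4 = 558.5
  dwarf purple-flowered: 2234 × 1/4 = 558.5
  dwarf white-flowered: 2234 × 1/4 = 558.5
χ² = Σ (O − E)² / E
  tall purple-flowered: (558 − 558.5)² / 558.5 = 0.0004
  tall white-flowered: (647 − 558.5)² / 558.5 = 14.0237
  dwarf purple-flowered: (477 − 558.5)² / 558.5 = 11.8930
  dwarf white-flowered: (552 − 558.5)² / 558.5 = 0.0756
χ² = 0.0004 + 14.0237 + 11.8930 + 0.0756 = 25.9927 ≈ 25.993
Degrees of freedom = 4 − 1 = 3; critical value at α = 0.05 is 7.815.
Since 25.993 > 7.815, we reject the null hypothesis — the data do not fit the 1:1:1:1 ratio.

25.993; not consistent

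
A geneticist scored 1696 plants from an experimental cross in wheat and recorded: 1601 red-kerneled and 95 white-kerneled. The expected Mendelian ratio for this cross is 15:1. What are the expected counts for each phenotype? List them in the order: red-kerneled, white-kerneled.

Expected counts for N = 1696 under a 15:1 ratio (total parts = 16):
  red-kerneled: 1696 × 15/16 = 1590
  white-kerneled: 1696 × 1/16 = 106

1590, 106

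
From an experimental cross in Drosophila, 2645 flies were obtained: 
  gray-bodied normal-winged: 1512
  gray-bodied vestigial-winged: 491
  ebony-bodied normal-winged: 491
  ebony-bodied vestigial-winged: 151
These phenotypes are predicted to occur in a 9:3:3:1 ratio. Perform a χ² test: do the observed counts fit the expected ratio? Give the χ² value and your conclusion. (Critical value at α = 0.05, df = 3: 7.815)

Expected counts for N = 2645 under a 9:3:3:1 ratio (total parts = 16):
  gray-bodied normal-winged: 2645 × 9/16 = 1487.8125
  gray-bodied vestigial-winged: 2645 × 3/16 = 495.9375
  ebony-bodied normal-winged: 2645 × 3/16 = 495.9375
  ebony-bodied vestigial-winged: 2645 × 1/16 = 165.3125
χ² = Σ (O − E)² / E
  gray-bodied normal-winged: (1512 − 1487.8125)² / 1487.8125 = 0.3932
  gray-bodied vestigial-winged: (491 − 495.9375)² / 495.9375 = 0.0492
  ebony-bodied normal-winged: (491 − 495.9375)² / 495.9375 = 0.0492
  ebony-bodied vestigial-winged: (151 − 165.3125)² / 165.3125 = 1.2392
χ² = 0.3932 + 0.0492 + 0.0492 + 1.2392 = 1.7308 ≈ 1.731
Degrees of freedom = 4 − 1 = 3; critical value at α = 0.05 is 7.815.
Since 1.731 < 7.815, we fail to reject the null hypothesis — the data are consistent with the 9:3:3:1 ratio.

1.731; consistent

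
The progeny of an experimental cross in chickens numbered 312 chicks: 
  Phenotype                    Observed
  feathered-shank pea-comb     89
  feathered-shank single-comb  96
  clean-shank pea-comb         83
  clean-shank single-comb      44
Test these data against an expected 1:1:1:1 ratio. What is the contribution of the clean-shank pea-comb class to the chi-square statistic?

0.321

Under the 1:1:1:1 hypothesis (Σ ratio = 4, N = 312):
  feathered-shank pea-comb: 312 × 1/4 = 78
  feathered-shank single-comb: 312 × 1/4 = 78
  clean-shank pea-comb: 312 × 1/4 = 78
  clean-shank single-comb: 312 × 1/4 = 78
Contribution of clean-shank pea-comb: (83 − 78)² / 78 = 0.3205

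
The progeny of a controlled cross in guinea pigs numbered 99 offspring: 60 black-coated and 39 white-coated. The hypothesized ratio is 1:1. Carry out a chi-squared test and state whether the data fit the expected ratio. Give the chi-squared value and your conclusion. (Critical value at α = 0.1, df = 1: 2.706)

4.455; not consistent

Expected counts for N = 99 under a 1:1 ratio (total parts = 2):
  black-coated: 99 × 1/2 = 49.5
  white-coated: 99 × 1/2 = 49.5
χ² = Σ (O − E)² / E
  black-coated: (60 − 49.5)² / 49.5 = 2.2273
  white-coated: (39 − 49.5)² / 49.5 = 2.2273
χ² = 2.2273 + 2.2273 = 4.4546 ≈ 4.455
Degrees of freedom = 2 − 1 = 1; critical value at α = 0.1 is 2.706.
Since 4.455 > 2.706, we reject the null hypothesis — the data do not fit the 1:1 ratio.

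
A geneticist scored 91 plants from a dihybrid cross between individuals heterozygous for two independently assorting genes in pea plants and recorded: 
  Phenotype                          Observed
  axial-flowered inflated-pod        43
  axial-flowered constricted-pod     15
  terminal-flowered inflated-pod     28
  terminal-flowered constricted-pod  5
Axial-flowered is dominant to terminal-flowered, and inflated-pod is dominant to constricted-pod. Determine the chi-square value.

8.653

A dihybrid F₂ with independent assortment and complete dominance at both loci gives a 9:3:3:1 phenotypic ratio.
Expected counts for N = 91 under a 9:3:3:1 ratio (total parts = 16):
  axial-flowered inflated-pod: 91 × 9/16 = 51.1875
  axial-flowered constricted-pod: 91 × 3/16 = 17.0625
  terminal-flowered inflated-pod: 91 × 3/16 = 17.0625
  terminal-flowered constricted-pod: 91 × 1/16 = 5.6875
χ² = Σ (O − E)² / E
  axial-flowered inflated-pod: (43 − 51.1875)² / 51.1875 = 1.3096
  axial-flowered constricted-pod: (15 − 17.0625)² / 17.0625 = 0.2493
  terminal-flowered inflated-pod: (28 − 17.0625)² / 17.0625 = 7.0112
  terminal-flowered constricted-pod: (5 − 5.6875)² / 5.6875 = 0.0831
χ² = 1.3096 + 0.2493 + 7.0112 + 0.0831 = 8.6532 ≈ 8.653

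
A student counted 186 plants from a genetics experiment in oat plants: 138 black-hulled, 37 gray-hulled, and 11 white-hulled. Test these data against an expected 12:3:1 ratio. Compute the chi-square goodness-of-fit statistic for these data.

Expected counts for N = 186 under a 12:3:1 ratio (total parts = 16):
  black-hulled: 186 × 12/16 = 139.5
  gray-hulled: 186 × 3/16 = 34.875
  white-hulled: 186 × 1/16 = 11.625
χ² = Σ (O − E)² / E
  black-hulled: (138 − 139.5)² / 139.5 = 0.0161
  gray-hulled: (37 − 34.875)² / 34.875 = 0.1295
  white-hulled: (11 − 11.625)² / 11.625 = 0.0336
χ² = 0.0161 + 0.1295 + 0.0336 = 0.1792 ≈ 0.179

0.179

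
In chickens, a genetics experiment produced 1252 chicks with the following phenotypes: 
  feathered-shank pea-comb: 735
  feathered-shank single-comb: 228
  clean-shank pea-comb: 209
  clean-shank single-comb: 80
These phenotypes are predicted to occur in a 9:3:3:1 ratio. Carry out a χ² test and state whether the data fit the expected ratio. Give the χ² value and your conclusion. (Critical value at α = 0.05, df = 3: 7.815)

Under the 9:3:3:1 hypothesis (Σ ratio = 16, N = 1252):
  feathered-shank pea-comb: 1252 × 9/16 = 704.25
  feathered-shank single-comb: 1252 × 3/16 = 234.75
  clean-shank pea-comb: 1252 × 3/16 = 234.75
  clean-shank single-comb: 1252 × 1/16 = 78.25
χ² = Σ (O − E)² / E
  feathered-shank pea-comb: (735 − 704.25)² / 704.25 = 1.3427
  feathered-shank single-comb: (228 − 234.75)² / 234.75 = 0.1941
  clean-shank pea-comb: (209 − 234.75)² / 234.75 = 2.8245
  clean-shank single-comb: (80 − 78.25)² / 78.25 = 0.0391
χ² = 1.3427 + 0.1941 + 2.8245 + 0.0391 = 4.4004 ≈ 4.400
Degrees of freedom = 4 − 1 = 3; critical value at α = 0.05 is 7.815.
Since 4.400 < 7.815, we fail to reject the null hypothesis — the data are consistent with the 9:3:3:1 ratio.

4.400; consistent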